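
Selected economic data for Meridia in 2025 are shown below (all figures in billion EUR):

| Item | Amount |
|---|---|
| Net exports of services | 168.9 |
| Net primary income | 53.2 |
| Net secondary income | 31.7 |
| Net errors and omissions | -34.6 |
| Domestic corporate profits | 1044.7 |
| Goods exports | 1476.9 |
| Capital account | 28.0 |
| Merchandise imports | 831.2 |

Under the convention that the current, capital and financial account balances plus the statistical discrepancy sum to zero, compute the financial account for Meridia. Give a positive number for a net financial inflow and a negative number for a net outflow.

Goods balance = 1476.9 - 831.2 = 645.7
Services balance = 168.9
Trade balance (goods + services) = 645.7 + 168.9 = 814.6
Net primary income = 53.2
Net secondary income = 31.7
Current account = 814.6 + 53.2 + 31.7 = 899.5
Financial account = -(899.5 + 28.0 + (-34.6)) = -892.9

-892.9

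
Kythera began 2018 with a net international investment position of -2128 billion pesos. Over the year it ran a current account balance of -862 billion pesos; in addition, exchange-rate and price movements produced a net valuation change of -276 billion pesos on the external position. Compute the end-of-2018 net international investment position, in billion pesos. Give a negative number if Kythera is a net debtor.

Change in NIIP = current account + net valuation change = -862 + (-276) = -1138
End-of-year NIIP = -2128 + (-1138) = -3266

-3266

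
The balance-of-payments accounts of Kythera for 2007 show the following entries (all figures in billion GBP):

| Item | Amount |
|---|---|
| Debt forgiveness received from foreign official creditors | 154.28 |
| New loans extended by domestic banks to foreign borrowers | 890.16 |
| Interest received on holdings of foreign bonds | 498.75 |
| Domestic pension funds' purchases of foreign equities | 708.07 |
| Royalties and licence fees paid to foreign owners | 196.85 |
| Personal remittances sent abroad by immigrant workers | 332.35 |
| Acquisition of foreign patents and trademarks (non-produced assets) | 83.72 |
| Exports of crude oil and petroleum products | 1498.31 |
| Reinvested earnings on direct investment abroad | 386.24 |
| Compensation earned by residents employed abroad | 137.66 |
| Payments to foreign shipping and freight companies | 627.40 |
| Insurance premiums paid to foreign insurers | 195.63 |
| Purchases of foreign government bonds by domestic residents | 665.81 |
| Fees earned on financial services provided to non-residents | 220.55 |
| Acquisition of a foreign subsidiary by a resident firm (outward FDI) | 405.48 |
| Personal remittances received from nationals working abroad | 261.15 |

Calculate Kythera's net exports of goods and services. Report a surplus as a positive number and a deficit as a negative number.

Goods: 1498.31
Services: 220.55 - 195.63 - 196.85 - 627.40 = -799.33
Trade balance = 1498.31 + (-799.33) = 698.98
(Excluded from the trade balance — capital account: debt forgiveness received from foreign official creditors 154.28, acquisition of foreign patents and trademarks (non-produced assets) 83.72; financial account: new loans extended by domestic banks to foreign borrowers 890.16, domestic pension funds' purchases of foreign equities 708.07, purchases of foreign government bonds by domestic residents 665.81, acquisition of a foreign subsidiary by a resident firm (outward FDI) 405.48; primary income: interest received on holdings of foreign bonds 498.75, reinvested earnings on direct investment abroad 386.24, compensation earned by residents employed abroad 137.66; secondary income: personal remittances sent abroad by immigrant workers 332.35, personal remittances received from nationals working abroad 261.15.)

698.98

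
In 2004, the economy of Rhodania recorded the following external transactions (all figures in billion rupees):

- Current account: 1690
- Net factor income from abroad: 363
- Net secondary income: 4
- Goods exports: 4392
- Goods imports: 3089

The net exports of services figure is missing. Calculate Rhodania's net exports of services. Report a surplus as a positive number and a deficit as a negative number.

20

Current account = goods balance + services balance + net primary income + net secondary income
Sum of the known components = 1670
Net exports of services = CA - (known components) = 1690 - 1670 = 20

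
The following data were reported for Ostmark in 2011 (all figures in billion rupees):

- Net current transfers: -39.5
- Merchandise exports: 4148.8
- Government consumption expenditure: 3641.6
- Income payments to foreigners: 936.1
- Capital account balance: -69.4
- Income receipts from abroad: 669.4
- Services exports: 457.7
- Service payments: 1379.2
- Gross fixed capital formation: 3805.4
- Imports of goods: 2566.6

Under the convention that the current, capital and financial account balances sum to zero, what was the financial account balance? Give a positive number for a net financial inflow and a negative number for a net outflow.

Goods balance = 4148.8 - 2566.6 = 1582.2
Services balance = 457.7 - 1379.2 = -921.5
Trade balance (goods + services) = 1582.2 + (-921.5) = 660.7
Net primary income = 669.4 - 936.1 = -266.7
Net secondary income = -39.5
Current account = 660.7 + (-266.7) + (-39.5) = 354.5
Financial account = -(354.5 + (-69.4)) = -285.1

-285.1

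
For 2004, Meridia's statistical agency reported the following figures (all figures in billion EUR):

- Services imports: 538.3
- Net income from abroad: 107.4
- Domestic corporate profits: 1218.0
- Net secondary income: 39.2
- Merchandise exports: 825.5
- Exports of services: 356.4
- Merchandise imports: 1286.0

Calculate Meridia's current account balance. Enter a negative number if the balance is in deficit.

Goods balance = 825.5 - 1286.0 = -460.5
Services balance = 356.4 - 538.3 = -181.9
Trade balance (goods + services) = -460.5 + (-181.9) = -642.4
Net primary income = 107.4
Net secondary income = 39.2
Current account = -642.4 + 107.4 + 39.2 = -495.8

-495.8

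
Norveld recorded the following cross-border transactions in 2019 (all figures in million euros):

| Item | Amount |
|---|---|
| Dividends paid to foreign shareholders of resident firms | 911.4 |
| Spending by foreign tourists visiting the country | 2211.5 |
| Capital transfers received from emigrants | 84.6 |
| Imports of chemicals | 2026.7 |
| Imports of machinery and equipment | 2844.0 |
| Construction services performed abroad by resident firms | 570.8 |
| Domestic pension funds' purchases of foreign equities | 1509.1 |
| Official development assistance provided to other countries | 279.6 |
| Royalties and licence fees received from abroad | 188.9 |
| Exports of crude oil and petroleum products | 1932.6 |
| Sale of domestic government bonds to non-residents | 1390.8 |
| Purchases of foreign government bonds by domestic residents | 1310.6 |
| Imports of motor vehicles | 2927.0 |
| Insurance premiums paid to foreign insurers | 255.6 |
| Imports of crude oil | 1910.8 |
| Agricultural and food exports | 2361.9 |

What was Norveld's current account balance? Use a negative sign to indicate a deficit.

-3889.4

Goods: 1932.6 - 2026.7 - 1910.8 - 2844.0 + 2361.9 - 2927.0 = -5414.0
Services: -255.6 + 2211.5 + 188.9 + 570.8 = 2715.6
Primary income: -911.4
Secondary income: -279.6
Current account = (-5414.0) + 2715.6 + (-911.4) + (-279.6) = -3889.4
(Excluded from the current account — capital account: capital transfers received from emigrants 84.6; financial account: domestic pension funds' purchases of foreign equities 1509.1, sale of domestic government bonds to non-residents 1390.8, purchases of foreign government bonds by domestic residents 1310.6.)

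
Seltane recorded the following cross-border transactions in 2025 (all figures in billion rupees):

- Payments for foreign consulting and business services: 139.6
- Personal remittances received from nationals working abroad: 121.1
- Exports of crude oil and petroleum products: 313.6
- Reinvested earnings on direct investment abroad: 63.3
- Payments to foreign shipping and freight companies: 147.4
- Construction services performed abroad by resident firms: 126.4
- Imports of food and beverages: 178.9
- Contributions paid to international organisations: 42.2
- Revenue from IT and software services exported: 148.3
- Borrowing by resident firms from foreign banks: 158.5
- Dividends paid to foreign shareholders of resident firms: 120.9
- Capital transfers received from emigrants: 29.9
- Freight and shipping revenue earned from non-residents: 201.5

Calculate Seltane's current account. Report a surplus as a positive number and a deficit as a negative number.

Goods: -178.9 + 313.6 = 134.7
Services: -147.4 - 139.6 + 148.3 + 126.4 + 201.5 = 189.2
Primary income: 63.3 - 120.9 = -57.6
Secondary income: 121.1 - 42.2 = 78.9
Current account = 134.7 + 189.2 + (-57.6) + 78.9 = 345.2
(Excluded from the current account — financial account: borrowing by resident firms from foreign banks 158.5; capital account: capital transfers received from emigrants 29.9.)

345.2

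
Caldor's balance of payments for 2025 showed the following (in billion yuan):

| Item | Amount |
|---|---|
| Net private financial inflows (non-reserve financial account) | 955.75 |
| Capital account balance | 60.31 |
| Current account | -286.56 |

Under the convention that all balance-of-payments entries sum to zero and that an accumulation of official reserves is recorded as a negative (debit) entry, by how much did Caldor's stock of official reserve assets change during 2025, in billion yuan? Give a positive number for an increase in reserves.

729.50

Official reserve transactions balance = -((-286.56) + 60.31 + 955.75) = -729.50
An accumulation of reserves is recorded as a debit (negative entry), so the change in the stock of reserves is the negative of that balance.
Change in official reserves = -(-729.50) = 729.50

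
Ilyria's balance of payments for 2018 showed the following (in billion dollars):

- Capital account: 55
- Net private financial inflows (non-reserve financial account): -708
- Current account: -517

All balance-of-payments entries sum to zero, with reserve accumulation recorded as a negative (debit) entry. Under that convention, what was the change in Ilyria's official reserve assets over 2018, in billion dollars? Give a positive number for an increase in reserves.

Official reserve transactions balance = -((-517) + 55 + (-708)) = 1170
An accumulation of reserves is recorded as a debit (negative entry), so the change in the stock of reserves is the negative of that balance.
Change in official reserves = -(1170) = -1170

-1170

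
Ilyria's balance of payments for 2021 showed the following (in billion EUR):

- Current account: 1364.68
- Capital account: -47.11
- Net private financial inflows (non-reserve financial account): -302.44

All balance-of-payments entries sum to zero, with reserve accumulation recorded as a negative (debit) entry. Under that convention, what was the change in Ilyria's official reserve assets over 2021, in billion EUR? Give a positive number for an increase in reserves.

1015.13

Official reserve transactions balance = -(1364.68 + (-47.11) + (-302.44)) = -1015.13
An accumulation of reserves is recorded as a debit (negative entry), so the change in the stock of reserves is the negative of that balance.
Change in official reserves = -(-1015.13) = 1015.13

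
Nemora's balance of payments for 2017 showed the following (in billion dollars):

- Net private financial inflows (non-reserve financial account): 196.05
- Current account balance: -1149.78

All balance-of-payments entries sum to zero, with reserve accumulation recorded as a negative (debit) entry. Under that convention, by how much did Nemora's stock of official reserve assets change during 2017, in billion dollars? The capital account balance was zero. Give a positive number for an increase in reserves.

-953.73

Official reserve transactions balance = -((-1149.78) + 196.05) = 953.73
An accumulation of reserves is recorded as a debit (negative entry), so the change in the stock of reserves is the negative of that balance.
Change in official reserves = -(953.73) = -953.73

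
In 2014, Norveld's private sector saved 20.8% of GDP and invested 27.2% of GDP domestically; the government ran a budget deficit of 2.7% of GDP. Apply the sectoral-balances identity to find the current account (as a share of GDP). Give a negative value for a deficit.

By the sectoral-balances identity, CA = (S_private - I) + (T - G).
Private balance = 20.8 - 27.2 = -6.4
Government balance (T - G) = -2.7
CA = -6.4 + (-2.7) = -9.1

-9.1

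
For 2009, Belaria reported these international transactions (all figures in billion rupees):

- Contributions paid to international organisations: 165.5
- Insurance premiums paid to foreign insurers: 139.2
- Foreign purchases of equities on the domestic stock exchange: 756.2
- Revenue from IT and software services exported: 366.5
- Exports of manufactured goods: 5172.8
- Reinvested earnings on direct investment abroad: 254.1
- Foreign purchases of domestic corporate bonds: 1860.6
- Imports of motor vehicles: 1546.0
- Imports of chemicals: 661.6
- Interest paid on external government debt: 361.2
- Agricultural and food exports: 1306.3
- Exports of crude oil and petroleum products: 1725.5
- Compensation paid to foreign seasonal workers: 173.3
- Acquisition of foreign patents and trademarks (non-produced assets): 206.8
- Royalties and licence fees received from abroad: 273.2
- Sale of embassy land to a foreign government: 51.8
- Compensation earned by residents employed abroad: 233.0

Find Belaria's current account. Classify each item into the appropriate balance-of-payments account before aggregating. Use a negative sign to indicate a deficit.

6284.6

Goods: 1725.5 - 1546.0 + 5172.8 - 661.6 + 1306.3 = 5997.0
Services: 273.2 + 366.5 - 139.2 = 500.5
Primary income: -173.3 - 361.2 + 233.0 + 254.1 = -47.4
Secondary income: -165.5
Current account = 5997.0 + 500.5 + (-47.4) + (-165.5) = 6284.6
(Excluded from the current account — financial account: foreign purchases of equities on the domestic stock exchange 756.2, foreign purchases of domestic corporate bonds 1860.6; capital account: acquisition of foreign patents and trademarks (non-produced assets) 206.8, sale of embassy land to a foreign government 51.8.)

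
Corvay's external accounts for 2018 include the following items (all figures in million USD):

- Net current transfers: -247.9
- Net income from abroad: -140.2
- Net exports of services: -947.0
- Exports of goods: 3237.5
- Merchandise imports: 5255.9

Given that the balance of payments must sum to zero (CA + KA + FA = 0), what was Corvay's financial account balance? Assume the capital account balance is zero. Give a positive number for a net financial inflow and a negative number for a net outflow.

Goods balance = 3237.5 - 5255.9 = -2018.4
Services balance = -947.0
Trade balance (goods + services) = -2018.4 + (-947.0) = -2965.4
Net primary income = -140.2
Net secondary income = -247.9
Current account = -2965.4 + (-140.2) + (-247.9) = -3353.5
Financial account = -(-3353.5) = 3353.5

3353.5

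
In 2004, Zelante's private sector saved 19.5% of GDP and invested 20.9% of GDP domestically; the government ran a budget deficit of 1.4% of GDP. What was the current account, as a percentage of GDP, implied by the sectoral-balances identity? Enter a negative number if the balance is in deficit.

-2.8

By the sectoral-balances identity, CA = (S_private - I) + (T - G).
Private balance = 19.5 - 20.9 = -1.4
Government balance (T - G) = -1.4
CA = -1.4 + (-1.4) = -2.8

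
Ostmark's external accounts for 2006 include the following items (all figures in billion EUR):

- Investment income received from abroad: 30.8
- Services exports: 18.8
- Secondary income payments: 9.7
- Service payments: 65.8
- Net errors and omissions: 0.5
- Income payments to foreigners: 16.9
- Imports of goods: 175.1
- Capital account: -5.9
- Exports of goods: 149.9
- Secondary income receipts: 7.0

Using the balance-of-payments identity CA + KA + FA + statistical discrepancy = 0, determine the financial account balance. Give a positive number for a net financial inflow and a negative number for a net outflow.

Goods balance = 149.9 - 175.1 = -25.2
Services balance = 18.8 - 65.8 = -47.0
Trade balance (goods + services) = -25.2 + (-47.0) = -72.2
Net primary income = 30.8 - 16.9 = 13.9
Net secondary income = 7.0 - 9.7 = -2.7
Current account = -72.2 + 13.9 + (-2.7) = -61.0
Financial account = -(-61.0 + (-5.9) + 0.5) = 66.4

66.4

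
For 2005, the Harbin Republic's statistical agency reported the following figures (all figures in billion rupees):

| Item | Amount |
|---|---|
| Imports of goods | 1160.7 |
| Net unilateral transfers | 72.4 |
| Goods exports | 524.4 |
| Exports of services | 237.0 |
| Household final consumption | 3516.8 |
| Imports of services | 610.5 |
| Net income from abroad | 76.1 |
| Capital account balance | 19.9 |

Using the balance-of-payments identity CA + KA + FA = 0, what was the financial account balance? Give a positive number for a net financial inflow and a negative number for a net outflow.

841.4

Goods balance = 524.4 - 1160.7 = -636.3
Services balance = 237.0 - 610.5 = -373.5
Trade balance (goods + services) = -636.3 + (-373.5) = -1009.8
Net primary income = 76.1
Net secondary income = 72.4
Current account = -1009.8 + 76.1 + 72.4 = -861.3
Financial account = -(-861.3 + 19.9) = 841.4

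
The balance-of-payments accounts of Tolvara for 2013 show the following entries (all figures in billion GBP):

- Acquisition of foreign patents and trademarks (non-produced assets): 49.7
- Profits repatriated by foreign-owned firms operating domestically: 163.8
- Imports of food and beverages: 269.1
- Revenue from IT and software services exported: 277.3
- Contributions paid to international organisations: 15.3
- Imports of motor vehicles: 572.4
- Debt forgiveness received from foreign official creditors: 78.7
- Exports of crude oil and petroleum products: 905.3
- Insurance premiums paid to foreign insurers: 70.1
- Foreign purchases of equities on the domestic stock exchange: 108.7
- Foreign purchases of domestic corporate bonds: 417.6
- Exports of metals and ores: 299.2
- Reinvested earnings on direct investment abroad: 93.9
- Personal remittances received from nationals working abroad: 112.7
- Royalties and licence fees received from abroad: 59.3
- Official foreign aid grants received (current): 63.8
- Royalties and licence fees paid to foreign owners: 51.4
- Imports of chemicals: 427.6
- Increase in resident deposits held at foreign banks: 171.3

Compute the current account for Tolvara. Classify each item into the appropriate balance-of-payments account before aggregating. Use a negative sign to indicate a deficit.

Goods: 299.2 - 269.1 + 905.3 - 572.4 - 427.6 = -64.6
Services: 277.3 + 59.3 - 51.4 - 70.1 = 215.1
Primary income: 93.9 - 163.8 = -69.9
Secondary income: 63.8 - 15.3 + 112.7 = 161.2
Current account = (-64.6) + 215.1 + (-69.9) + 161.2 = 241.8
(Excluded from the current account — capital account: acquisition of foreign patents and trademarks (non-produced assets) 49.7, debt forgiveness received from foreign official creditors 78.7; financial account: foreign purchases of equities on the domestic stock exchange 108.7, foreign purchases of domestic corporate bonds 417.6, increase in resident deposits held at foreign banks 171.3.)

241.8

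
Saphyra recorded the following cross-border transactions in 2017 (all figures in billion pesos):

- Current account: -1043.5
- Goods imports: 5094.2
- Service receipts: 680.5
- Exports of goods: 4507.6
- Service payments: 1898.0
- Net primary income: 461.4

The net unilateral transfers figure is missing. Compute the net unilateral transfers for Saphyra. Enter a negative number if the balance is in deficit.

Current account = goods balance + services balance + net primary income + net secondary income
Sum of the known components = -1342.7
Net unilateral transfers = CA - (known components) = -1043.5 - (-1342.7) = 299.2

299.2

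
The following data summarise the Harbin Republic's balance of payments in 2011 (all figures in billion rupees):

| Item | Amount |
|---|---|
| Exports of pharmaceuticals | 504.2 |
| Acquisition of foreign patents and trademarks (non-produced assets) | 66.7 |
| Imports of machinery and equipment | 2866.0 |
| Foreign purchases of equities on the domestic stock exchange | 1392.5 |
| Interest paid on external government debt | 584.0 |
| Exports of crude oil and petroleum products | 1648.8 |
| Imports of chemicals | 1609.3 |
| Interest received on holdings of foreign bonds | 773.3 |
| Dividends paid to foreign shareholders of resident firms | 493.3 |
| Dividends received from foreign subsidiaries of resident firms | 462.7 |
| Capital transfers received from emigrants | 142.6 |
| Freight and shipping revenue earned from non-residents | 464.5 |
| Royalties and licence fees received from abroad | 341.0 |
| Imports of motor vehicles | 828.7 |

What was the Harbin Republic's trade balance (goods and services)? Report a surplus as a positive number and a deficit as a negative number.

Goods: -1609.3 + 504.2 + 1648.8 - 828.7 - 2866.0 = -3151.0
Services: 341.0 + 464.5 = 805.5
Trade balance = -3151.0 + 805.5 = -2345.5
(Excluded from the trade balance — capital account: acquisition of foreign patents and trademarks (non-produced assets) 66.7, capital transfers received from emigrants 142.6; financial account: foreign purchases of equities on the domestic stock exchange 1392.5; primary income: interest paid on external government debt 584.0, interest received on holdings of foreign bonds 773.3, dividends paid to foreign shareholders of resident firms 493.3, dividends received from foreign subsidiaries of resident firms 462.7.)

-2345.5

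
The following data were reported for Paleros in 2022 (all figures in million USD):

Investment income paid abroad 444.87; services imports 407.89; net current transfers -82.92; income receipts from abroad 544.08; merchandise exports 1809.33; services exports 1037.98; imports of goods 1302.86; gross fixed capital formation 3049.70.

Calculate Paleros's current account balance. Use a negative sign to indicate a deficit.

Goods balance = 1809.33 - 1302.86 = 506.47
Services balance = 1037.98 - 407.89 = 630.09
Trade balance (goods + services) = 506.47 + 630.09 = 1136.56
Net primary income = 544.08 - 444.87 = 99.21
Net secondary income = -82.92
Current account = 1136.56 + 99.21 + (-82.92) = 1152.85

1152.85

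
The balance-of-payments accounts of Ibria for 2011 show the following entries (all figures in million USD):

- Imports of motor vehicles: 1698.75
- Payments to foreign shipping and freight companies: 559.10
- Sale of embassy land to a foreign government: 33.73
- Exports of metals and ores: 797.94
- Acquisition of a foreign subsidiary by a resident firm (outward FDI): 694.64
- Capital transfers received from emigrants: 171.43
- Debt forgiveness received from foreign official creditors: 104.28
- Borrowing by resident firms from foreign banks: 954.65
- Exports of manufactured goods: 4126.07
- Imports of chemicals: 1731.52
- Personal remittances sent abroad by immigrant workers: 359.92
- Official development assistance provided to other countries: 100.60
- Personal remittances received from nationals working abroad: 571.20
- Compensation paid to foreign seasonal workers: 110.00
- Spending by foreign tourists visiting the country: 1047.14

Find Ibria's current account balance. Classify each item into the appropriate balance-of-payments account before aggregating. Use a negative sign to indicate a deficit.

1982.46

Goods: -1731.52 + 4126.07 - 1698.75 + 797.94 = 1493.74
Services: 1047.14 - 559.10 = 488.04
Primary income: -110.00
Secondary income: -100.60 - 359.92 + 571.20 = 110.68
Current account = 1493.74 + 488.04 + (-110.00) + 110.68 = 1982.46
(Excluded from the current account — capital account: sale of embassy land to a foreign government 33.73, capital transfers received from emigrants 171.43, debt forgiveness received from foreign official creditors 104.28; financial account: acquisition of a foreign subsidiary by a resident firm (outward FDI) 694.64, borrowing by resident firms from foreign banks 954.65.)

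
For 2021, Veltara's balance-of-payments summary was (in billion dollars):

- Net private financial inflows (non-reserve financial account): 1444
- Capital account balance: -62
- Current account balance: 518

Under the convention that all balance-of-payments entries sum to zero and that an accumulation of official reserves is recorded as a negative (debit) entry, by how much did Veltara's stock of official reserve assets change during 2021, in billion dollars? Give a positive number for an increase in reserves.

Official reserve transactions balance = -(518 + (-62) + 1444) = -1900
An accumulation of reserves is recorded as a debit (negative entry), so the change in the stock of reserves is the negative of that balance.
Change in official reserves = -(-1900) = 1900

1900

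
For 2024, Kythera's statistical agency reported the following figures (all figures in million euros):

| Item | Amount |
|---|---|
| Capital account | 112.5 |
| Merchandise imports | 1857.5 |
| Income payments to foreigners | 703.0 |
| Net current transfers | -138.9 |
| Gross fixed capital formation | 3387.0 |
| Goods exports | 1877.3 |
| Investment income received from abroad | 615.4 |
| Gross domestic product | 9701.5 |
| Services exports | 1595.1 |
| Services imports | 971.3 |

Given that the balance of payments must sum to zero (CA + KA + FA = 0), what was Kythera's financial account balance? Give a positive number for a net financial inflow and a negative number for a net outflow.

Goods balance = 1877.3 - 1857.5 = 19.8
Services balance = 1595.1 - 971.3 = 623.8
Trade balance (goods + services) = 19.8 + 623.8 = 643.6
Net primary income = 615.4 - 703.0 = -87.6
Net secondary income = -138.9
Current account = 643.6 + (-87.6) + (-138.9) = 417.1
Financial account = -(417.1 + 112.5) = -529.6

-529.6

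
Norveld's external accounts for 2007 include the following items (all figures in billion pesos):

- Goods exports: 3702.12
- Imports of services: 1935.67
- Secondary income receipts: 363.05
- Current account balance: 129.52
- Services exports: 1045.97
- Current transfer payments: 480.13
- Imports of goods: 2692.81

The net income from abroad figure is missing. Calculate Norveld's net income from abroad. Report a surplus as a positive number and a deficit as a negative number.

126.99

Current account = goods balance + services balance + net primary income + net secondary income
Sum of the known components = 2.53
Net income from abroad = CA - (known components) = 129.52 - 2.53 = 126.99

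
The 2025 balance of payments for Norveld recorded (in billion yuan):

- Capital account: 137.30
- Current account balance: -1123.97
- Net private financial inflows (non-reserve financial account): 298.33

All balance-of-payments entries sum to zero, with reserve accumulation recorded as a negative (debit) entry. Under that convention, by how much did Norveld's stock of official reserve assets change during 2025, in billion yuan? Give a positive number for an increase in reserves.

Official reserve transactions balance = -((-1123.97) + 137.30 + 298.33) = 688.34
An accumulation of reserves is recorded as a debit (negative entry), so the change in the stock of reserves is the negative of that balance.
Change in official reserves = -(688.34) = -688.34

-688.34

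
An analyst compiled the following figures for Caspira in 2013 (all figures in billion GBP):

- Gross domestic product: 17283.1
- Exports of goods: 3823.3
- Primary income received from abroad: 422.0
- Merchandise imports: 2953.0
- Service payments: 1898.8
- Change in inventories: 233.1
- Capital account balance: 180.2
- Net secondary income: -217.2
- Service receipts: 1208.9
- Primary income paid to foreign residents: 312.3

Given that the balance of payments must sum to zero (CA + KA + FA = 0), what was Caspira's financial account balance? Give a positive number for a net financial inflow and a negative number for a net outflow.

-253.1

Goods balance = 3823.3 - 2953.0 = 870.3
Services balance = 1208.9 - 1898.8 = -689.9
Trade balance (goods + services) = 870.3 + (-689.9) = 180.4
Net primary income = 422.0 - 312.3 = 109.7
Net secondary income = -217.2
Current account = 180.4 + 109.7 + (-217.2) = 72.9
Financial account = -(72.9 + 180.2) = -253.1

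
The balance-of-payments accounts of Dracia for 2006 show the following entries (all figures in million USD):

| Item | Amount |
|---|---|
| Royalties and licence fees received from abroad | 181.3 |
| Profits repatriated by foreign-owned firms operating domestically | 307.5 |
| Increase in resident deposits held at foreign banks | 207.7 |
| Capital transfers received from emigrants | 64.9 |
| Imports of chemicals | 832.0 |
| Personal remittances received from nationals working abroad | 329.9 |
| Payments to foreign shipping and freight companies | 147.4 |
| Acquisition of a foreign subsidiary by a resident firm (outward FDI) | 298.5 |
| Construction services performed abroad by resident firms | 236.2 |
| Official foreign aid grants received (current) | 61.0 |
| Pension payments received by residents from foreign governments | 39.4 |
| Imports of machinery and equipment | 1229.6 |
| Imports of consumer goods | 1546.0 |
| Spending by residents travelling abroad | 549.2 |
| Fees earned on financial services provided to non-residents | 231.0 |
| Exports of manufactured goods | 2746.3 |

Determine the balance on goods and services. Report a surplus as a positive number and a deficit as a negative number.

-909.4

Goods: 2746.3 - 832.0 - 1229.6 - 1546.0 = -861.3
Services: 236.2 + 231.0 + 181.3 - 549.2 - 147.4 = -48.1
Trade balance = -861.3 + (-48.1) = -909.4
(Excluded from the trade balance — primary income: profits repatriated by foreign-owned firms operating domestically 307.5; financial account: increase in resident deposits held at foreign banks 207.7, acquisition of a foreign subsidiary by a resident firm (outward FDI) 298.5; capital account: capital transfers received from emigrants 64.9; secondary income: personal remittances received from nationals working abroad 329.9, official foreign aid grants received (current) 61.0, pension payments received by residents from foreign governments 39.4.)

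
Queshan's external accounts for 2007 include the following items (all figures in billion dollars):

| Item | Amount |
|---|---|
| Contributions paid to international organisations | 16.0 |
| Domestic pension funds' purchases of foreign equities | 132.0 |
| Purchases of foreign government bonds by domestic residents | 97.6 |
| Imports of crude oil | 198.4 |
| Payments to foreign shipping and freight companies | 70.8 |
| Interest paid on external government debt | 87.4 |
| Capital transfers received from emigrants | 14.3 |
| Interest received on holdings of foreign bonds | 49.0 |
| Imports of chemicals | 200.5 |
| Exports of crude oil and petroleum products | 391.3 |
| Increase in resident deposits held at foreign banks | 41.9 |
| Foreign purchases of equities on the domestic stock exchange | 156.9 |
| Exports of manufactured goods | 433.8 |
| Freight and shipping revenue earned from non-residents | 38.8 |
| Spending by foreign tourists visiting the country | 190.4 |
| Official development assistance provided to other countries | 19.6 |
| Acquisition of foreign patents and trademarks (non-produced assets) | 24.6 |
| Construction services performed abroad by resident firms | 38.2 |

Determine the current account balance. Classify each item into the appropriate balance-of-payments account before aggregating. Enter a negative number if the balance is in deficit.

Goods: 391.3 + 433.8 - 200.5 - 198.4 = 426.2
Services: 38.8 + 190.4 + 38.2 - 70.8 = 196.6
Primary income: 49.0 - 87.4 = -38.4
Secondary income: -19.6 - 16.0 = -35.6
Current account = 426.2 + 196.6 + (-38.4) + (-35.6) = 548.8
(Excluded from the current account — financial account: domestic pension funds' purchases of foreign equities 132.0, purchases of foreign government bonds by domestic residents 97.6, increase in resident deposits held at foreign banks 41.9, foreign purchases of equities on the domestic stock exchange 156.9; capital account: capital transfers received from emigrants 14.3, acquisition of foreign patents and trademarks (non-produced assets) 24.6.)

548.8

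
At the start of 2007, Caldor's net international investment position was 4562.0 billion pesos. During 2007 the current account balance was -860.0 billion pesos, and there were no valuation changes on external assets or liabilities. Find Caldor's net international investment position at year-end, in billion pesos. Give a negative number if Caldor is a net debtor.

3702.0

With no valuation effects, change in NIIP = current account = -860.0
End-of-year NIIP = 4562.0 + (-860.0) = 3702.0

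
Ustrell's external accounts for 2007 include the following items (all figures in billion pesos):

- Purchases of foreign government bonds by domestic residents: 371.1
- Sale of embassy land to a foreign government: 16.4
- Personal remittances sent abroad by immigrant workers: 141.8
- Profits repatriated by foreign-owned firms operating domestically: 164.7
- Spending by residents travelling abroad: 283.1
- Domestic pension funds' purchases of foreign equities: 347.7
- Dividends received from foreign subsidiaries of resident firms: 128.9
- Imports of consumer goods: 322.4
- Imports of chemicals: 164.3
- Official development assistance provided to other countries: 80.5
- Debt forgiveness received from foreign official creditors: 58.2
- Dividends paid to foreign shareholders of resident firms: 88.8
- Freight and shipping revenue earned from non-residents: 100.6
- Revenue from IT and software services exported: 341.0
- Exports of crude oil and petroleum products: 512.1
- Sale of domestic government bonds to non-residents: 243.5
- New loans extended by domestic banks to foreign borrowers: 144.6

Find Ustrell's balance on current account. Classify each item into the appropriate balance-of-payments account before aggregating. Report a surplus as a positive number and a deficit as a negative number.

-163.0

Goods: 512.1 - 322.4 - 164.3 = 25.4
Services: 341.0 + 100.6 - 283.1 = 158.5
Primary income: -88.8 - 164.7 + 128.9 = -124.6
Secondary income: -141.8 - 80.5 = -222.3
Current account = 25.4 + 158.5 + (-124.6) + (-222.3) = -163.0
(Excluded from the current account — financial account: purchases of foreign government bonds by domestic residents 371.1, domestic pension funds' purchases of foreign equities 347.7, sale of domestic government bonds to non-residents 243.5, new loans extended by domestic banks to foreign borrowers 144.6; capital account: sale of embassy land to a foreign government 16.4, debt forgiveness received from foreign official creditors 58.2.)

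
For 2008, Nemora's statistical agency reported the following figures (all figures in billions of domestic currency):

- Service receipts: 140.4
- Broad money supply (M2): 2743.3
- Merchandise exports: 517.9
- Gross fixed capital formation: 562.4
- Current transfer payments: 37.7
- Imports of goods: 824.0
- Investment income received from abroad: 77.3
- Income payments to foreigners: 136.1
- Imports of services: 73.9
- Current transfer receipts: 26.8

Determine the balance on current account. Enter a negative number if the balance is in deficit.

-309.3

Goods balance = 517.9 - 824.0 = -306.1
Services balance = 140.4 - 73.9 = 66.5
Trade balance (goods + services) = -306.1 + 66.5 = -239.6
Net primary income = 77.3 - 136.1 = -58.8
Net secondary income = 26.8 - 37.7 = -10.9
Current account = -239.6 + (-58.8) + (-10.9) = -309.3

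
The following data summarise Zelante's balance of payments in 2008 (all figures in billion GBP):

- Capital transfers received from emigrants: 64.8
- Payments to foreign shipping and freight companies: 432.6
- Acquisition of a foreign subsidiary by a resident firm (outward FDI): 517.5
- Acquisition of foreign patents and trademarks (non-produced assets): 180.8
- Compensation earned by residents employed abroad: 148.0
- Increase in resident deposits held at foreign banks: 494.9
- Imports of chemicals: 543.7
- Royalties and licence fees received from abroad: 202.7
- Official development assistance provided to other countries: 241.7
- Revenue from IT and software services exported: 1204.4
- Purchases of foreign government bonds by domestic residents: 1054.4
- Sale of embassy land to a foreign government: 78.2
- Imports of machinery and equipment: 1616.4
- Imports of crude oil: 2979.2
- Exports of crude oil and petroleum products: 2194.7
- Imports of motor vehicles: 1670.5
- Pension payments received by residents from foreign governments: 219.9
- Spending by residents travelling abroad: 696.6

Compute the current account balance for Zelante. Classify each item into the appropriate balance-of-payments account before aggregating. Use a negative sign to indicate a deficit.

Goods: -1670.5 + 2194.7 - 1616.4 - 543.7 - 2979.2 = -4615.1
Services: 1204.4 + 202.7 - 696.6 - 432.6 = 277.9
Primary income: 148.0
Secondary income: -241.7 + 219.9 = -21.8
Current account = (-4615.1) + 277.9 + 148.0 + (-21.8) = -4211.0
(Excluded from the current account — capital account: capital transfers received from emigrants 64.8, acquisition of foreign patents and trademarks (non-produced assets) 180.8, sale of embassy land to a foreign government 78.2; financial account: acquisition of a foreign subsidiary by a resident firm (outward FDI) 517.5, increase in resident deposits held at foreign banks 494.9, purchases of foreign government bonds by domestic residents 1054.4.)

-4211.0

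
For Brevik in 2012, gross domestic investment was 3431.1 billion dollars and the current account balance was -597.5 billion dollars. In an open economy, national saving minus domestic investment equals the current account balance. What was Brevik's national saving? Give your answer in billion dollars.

2833.6

S = I + CA = 3431.1 + (-597.5) = 2833.6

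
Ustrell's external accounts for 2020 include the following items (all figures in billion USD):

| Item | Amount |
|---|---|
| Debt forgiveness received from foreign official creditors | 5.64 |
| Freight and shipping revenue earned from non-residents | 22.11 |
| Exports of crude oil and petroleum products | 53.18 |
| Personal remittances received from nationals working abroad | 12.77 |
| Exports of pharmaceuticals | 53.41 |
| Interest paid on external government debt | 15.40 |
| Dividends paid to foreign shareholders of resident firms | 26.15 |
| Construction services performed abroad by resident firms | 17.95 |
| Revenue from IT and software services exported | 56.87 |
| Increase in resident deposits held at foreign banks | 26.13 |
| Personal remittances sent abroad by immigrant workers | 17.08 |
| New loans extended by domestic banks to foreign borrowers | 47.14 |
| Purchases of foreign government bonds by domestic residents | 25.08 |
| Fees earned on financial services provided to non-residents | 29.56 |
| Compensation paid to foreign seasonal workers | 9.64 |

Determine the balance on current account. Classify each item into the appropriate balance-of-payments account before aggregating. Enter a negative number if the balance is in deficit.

177.58

Goods: 53.18 + 53.41 = 106.59
Services: 22.11 + 56.87 + 17.95 + 29.56 = 126.49
Primary income: -15.40 - 9.64 - 26.15 = -51.19
Secondary income: -17.08 + 12.77 = -4.31
Current account = 106.59 + 126.49 + (-51.19) + (-4.31) = 177.58
(Excluded from the current account — capital account: debt forgiveness received from foreign official creditors 5.64; financial account: increase in resident deposits held at foreign banks 26.13, new loans extended by domestic banks to foreign borrowers 47.14, purchases of foreign government bonds by domestic residents 25.08.)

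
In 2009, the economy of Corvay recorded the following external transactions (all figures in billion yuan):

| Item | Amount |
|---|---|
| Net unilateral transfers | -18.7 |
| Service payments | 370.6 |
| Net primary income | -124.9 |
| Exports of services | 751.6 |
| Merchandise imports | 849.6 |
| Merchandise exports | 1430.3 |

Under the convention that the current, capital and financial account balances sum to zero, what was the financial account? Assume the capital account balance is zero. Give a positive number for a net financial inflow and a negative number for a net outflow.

Goods balance = 1430.3 - 849.6 = 580.7
Services balance = 751.6 - 370.6 = 381.0
Trade balance (goods + services) = 580.7 + 381.0 = 961.7
Net primary income = -124.9
Net secondary income = -18.7
Current account = 961.7 + (-124.9) + (-18.7) = 818.1
Financial account = -(818.1) = -818.1

-818.1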